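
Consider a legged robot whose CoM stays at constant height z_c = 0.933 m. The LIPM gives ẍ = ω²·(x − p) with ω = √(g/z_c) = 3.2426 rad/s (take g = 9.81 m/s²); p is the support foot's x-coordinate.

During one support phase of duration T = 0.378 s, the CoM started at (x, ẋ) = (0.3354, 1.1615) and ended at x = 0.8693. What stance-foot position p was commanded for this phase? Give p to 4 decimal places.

ωT = 3.2426·0.378 = 1.225703; cosh(ωT) = 1.850055, sinh(ωT) = 1.556504
x(T) = p + (x₀−p)·cosh(ωT) + (ẋ₀/ω)·sinh(ωT) ⇒ p·(1 − cosh) = x(T) − x₀·cosh − (ẋ₀/ω)·sinh
numerator   = 0.8693 − (0.3354)·1.850055 − (1.1615/3.2426)·1.556504 = -0.308749
denominator = 1 − 1.850055 = -0.850055
p = -0.308749 / -0.850055 = 0.3632

p = 0.3632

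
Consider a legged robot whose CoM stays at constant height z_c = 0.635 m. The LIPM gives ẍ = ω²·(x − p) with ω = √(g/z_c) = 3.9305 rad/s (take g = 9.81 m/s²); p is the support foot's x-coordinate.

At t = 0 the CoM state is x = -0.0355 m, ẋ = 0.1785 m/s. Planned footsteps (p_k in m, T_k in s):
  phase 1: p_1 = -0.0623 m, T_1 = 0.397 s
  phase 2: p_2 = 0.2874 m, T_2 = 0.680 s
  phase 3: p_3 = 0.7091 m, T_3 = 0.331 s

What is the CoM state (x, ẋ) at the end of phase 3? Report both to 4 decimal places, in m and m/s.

phase 1: p=-0.0623, T=0.397, ωT=1.560409, cosh=2.485408, sinh=2.275358; start (x,ẋ)=(-0.035500, 0.178500) → end (x,ẋ)=(0.107642, 0.683326)
phase 2: p=0.2874, T=0.680, ωT=2.672740, cosh=7.274326, sinh=7.205263; start (x,ẋ)=(0.107642, 0.683326) → end (x,ẋ)=(0.232433, -0.120060)
phase 3: p=0.7091, T=0.331, ωT=1.300995, cosh=1.972606, sinh=1.700345; start (x,ẋ)=(0.232433, -0.120060) → end (x,ẋ)=(-0.283114, -3.422495)

x = -0.2831, ẋ = -3.4225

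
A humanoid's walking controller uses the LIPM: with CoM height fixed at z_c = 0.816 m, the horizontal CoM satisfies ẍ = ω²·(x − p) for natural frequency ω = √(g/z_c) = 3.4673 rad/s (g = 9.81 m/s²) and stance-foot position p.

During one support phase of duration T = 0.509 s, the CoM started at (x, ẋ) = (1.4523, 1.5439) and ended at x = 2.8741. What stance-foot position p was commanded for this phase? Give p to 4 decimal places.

p = 1.3728

ωT = 3.4673·0.509 = 1.764856; cosh(ωT) = 3.005970, sinh(ωT) = 2.834759
x(T) = p + (x₀−p)·cosh(ωT) + (ẋ₀/ω)·sinh(ωT) ⇒ p·(1 − cosh) = x(T) − x₀·cosh − (ẋ₀/ω)·sinh
numerator   = 2.8741 − (1.4523)·3.005970 − (1.5439/3.4673)·2.834759 = -2.753717
denominator = 1 − 3.005970 = -2.005970
p = -2.753717 / -2.005970 = 1.3728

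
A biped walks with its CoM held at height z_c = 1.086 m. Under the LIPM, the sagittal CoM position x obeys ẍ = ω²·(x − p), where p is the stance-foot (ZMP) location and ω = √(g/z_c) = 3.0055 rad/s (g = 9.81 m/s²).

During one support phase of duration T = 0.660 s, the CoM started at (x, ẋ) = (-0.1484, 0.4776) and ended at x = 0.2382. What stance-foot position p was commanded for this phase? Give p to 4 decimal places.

p = -0.0818

ωT = 3.0055·0.660 = 1.983630; cosh(ωT) = 3.703325, sinh(ωT) = 3.565756
x(T) = p + (x₀−p)·cosh(ωT) + (ẋ₀/ω)·sinh(ωT) ⇒ p·(1 − cosh) = x(T) − x₀·cosh − (ẋ₀/ω)·sinh
numerator   = 0.2382 − (-0.1484)·3.703325 − (0.4776/3.0055)·3.565756 = 0.221144
denominator = 1 − 3.703325 = -2.703325
p = 0.221144 / -2.703325 = -0.0818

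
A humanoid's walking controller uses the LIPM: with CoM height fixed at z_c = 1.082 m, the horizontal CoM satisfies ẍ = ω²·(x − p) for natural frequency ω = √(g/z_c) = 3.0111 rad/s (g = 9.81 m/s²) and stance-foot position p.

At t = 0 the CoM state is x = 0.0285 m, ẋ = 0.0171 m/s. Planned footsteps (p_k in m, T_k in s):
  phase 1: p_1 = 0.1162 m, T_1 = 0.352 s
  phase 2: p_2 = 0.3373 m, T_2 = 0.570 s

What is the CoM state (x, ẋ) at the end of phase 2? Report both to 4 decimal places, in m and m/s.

x = -0.9591, ẋ = -3.7666

phase 1: p=0.1162, T=0.352, ωT=1.059907, cosh=1.616296, sinh=1.269808; start (x,ẋ)=(0.028500, 0.017100) → end (x,ẋ)=(-0.018338, -0.307684)
phase 2: p=0.3373, T=0.570, ωT=1.716327, cosh=2.871890, sinh=2.692165; start (x,ẋ)=(-0.018338, -0.307684) → end (x,ẋ)=(-0.959147, -3.766569)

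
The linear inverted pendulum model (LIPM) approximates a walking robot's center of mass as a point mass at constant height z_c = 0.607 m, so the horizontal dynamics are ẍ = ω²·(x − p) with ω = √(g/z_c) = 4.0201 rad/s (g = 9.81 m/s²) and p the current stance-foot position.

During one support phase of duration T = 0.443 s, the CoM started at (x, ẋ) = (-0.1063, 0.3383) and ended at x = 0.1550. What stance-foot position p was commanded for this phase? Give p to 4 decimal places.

p = -0.1154

ωT = 4.0201·0.443 = 1.780904; cosh(ωT) = 3.051853, sinh(ωT) = 2.883368
x(T) = p + (x₀−p)·cosh(ωT) + (ẋ₀/ω)·sinh(ωT) ⇒ p·(1 − cosh) = x(T) − x₀·cosh − (ẋ₀/ω)·sinh
numerator   = 0.1550 − (-0.1063)·3.051853 − (0.3383/4.0201)·2.883368 = 0.236770
denominator = 1 − 3.051853 = -2.051853
p = 0.236770 / -2.051853 = -0.1154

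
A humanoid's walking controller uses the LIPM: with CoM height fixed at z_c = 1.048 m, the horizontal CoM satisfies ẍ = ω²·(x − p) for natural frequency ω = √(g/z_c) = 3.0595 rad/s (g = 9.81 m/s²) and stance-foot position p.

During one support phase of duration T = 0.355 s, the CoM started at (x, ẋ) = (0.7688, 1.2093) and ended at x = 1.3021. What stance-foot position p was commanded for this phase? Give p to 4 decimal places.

p = 0.7465

ωT = 3.0595·0.355 = 1.086122; cosh(ωT) = 1.650143, sinh(ωT) = 1.312620
x(T) = p + (x₀−p)·cosh(ωT) + (ẋ₀/ω)·sinh(ωT) ⇒ p·(1 − cosh) = x(T) − x₀·cosh − (ẋ₀/ω)·sinh
numerator   = 1.3021 − (0.7688)·1.650143 − (1.2093/3.0595)·1.312620 = -0.485357
denominator = 1 − 1.650143 = -0.650143
p = -0.485357 / -0.650143 = 0.7465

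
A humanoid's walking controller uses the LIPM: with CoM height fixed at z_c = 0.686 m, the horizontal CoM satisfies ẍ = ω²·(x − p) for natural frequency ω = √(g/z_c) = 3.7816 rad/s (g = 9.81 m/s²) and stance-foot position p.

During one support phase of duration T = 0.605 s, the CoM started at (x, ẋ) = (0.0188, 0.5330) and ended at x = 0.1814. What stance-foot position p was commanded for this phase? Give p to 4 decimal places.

ωT = 3.7816·0.605 = 2.287868; cosh(ωT) = 4.977695, sinh(ωT) = 4.876212
x(T) = p + (x₀−p)·cosh(ωT) + (ẋ₀/ω)·sinh(ωT) ⇒ p·(1 − cosh) = x(T) − x₀·cosh − (ẋ₀/ω)·sinh
numerator   = 0.1814 − (0.0188)·4.977695 − (0.5330/3.7816)·4.876212 = -0.599461
denominator = 1 − 4.977695 = -3.977695
p = -0.599461 / -3.977695 = 0.1507

p = 0.1507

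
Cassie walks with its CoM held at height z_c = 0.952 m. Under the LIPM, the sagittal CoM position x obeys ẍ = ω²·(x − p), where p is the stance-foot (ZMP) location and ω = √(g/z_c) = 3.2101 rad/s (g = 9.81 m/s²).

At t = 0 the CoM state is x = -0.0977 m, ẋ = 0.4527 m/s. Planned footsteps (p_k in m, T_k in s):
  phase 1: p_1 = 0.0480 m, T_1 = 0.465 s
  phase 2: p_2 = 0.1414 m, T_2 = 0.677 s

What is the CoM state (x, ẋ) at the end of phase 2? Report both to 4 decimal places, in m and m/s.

x = -0.3693, ẋ = -1.5818

phase 1: p=0.0480, T=0.465, ωT=1.492697, cosh=2.336921, sinh=2.112155; start (x,ẋ)=(-0.097700, 0.452700) → end (x,ẋ)=(0.005374, 0.070045)
phase 2: p=0.1414, T=0.677, ωT=2.173238, cosh=4.450248, sinh=4.336439; start (x,ẋ)=(0.005374, 0.070045) → end (x,ẋ)=(-0.369326, -1.581814)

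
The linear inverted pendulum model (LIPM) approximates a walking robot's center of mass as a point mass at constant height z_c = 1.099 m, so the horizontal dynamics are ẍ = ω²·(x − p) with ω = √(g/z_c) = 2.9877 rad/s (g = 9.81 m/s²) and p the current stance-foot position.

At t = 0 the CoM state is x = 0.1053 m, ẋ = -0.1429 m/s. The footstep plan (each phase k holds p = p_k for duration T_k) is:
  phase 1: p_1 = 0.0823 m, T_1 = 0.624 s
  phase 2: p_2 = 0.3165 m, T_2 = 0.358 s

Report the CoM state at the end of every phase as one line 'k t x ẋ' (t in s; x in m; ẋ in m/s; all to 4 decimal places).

phase 1: p=0.0823, T=0.624, ωT=1.864325, cosh=3.303290, sinh=3.148289; start (x,ẋ)=(0.105300, -0.142900) → end (x,ẋ)=(0.007695, -0.255699)
phase 2: p=0.3165, T=0.358, ωT=1.069597, cosh=1.628675, sinh=1.285528; start (x,ẋ)=(0.007695, -0.255699) → end (x,ẋ)=(-0.296464, -1.602501)

1 0.6240 0.0077 -0.2557
2 0.9820 -0.2965 -1.6025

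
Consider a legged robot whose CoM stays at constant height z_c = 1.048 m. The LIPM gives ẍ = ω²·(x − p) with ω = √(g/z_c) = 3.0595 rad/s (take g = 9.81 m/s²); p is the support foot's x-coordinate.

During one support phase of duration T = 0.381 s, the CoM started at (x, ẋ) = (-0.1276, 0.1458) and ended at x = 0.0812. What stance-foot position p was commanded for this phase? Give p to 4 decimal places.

p = -0.3116

ωT = 3.0595·0.381 = 1.165669; cosh(ωT) = 1.759892, sinh(ωT) = 1.448178
x(T) = p + (x₀−p)·cosh(ωT) + (ẋ₀/ω)·sinh(ωT) ⇒ p·(1 − cosh) = x(T) − x₀·cosh − (ẋ₀/ω)·sinh
numerator   = 0.0812 − (-0.1276)·1.759892 − (0.1458/3.0595)·1.448178 = 0.236750
denominator = 1 − 1.759892 = -0.759892
p = 0.236750 / -0.759892 = -0.3116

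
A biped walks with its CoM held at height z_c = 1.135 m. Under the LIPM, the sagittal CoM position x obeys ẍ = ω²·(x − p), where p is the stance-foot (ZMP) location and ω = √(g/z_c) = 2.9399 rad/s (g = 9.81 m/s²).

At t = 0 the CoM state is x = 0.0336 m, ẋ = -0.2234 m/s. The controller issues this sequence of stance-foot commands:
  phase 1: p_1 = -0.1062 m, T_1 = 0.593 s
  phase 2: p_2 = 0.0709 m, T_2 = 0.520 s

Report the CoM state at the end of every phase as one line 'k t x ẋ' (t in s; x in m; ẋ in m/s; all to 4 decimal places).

1 0.5930 0.0951 0.4807
2 1.1130 0.4886 1.3169

phase 1: p=-0.1062, T=0.593, ωT=1.743361, cosh=2.945727, sinh=2.770796; start (x,ẋ)=(0.033600, -0.223400) → end (x,ẋ)=(0.095063, 0.480716)
phase 2: p=0.0709, T=0.520, ωT=1.528748, cosh=2.414603, sinh=2.197796; start (x,ẋ)=(0.095063, 0.480716) → end (x,ẋ)=(0.488615, 1.316861)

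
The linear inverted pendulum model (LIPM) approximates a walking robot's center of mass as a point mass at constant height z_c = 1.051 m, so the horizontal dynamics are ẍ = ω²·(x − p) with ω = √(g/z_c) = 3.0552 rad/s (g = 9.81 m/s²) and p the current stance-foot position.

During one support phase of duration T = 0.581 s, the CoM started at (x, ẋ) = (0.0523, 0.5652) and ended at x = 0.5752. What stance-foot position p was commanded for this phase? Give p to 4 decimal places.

p = 0.0559

ωT = 3.0552·0.581 = 1.775071; cosh(ωT) = 3.035086, sinh(ωT) = 2.865615
x(T) = p + (x₀−p)·cosh(ωT) + (ẋ₀/ω)·sinh(ωT) ⇒ p·(1 − cosh) = x(T) − x₀·cosh − (ẋ₀/ω)·sinh
numerator   = 0.5752 − (0.0523)·3.035086 − (0.5652/3.0552)·2.865615 = -0.113663
denominator = 1 − 3.035086 = -2.035086
p = -0.113663 / -2.035086 = 0.0559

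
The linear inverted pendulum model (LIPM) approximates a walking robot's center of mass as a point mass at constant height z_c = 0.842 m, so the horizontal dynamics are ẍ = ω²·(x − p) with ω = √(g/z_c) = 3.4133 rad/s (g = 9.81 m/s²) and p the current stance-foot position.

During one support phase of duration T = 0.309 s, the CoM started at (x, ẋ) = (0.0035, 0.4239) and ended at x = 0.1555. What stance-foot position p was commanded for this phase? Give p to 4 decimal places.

ωT = 3.4133·0.309 = 1.054710; cosh(ωT) = 1.609718, sinh(ωT) = 1.261424
x(T) = p + (x₀−p)·cosh(ωT) + (ẋ₀/ω)·sinh(ωT) ⇒ p·(1 − cosh) = x(T) − x₀·cosh − (ẋ₀/ω)·sinh
numerator   = 0.1555 − (0.0035)·1.609718 − (0.4239/3.4133)·1.261424 = -0.006791
denominator = 1 − 1.609718 = -0.609718
p = -0.006791 / -0.609718 = 0.0111

p = 0.0111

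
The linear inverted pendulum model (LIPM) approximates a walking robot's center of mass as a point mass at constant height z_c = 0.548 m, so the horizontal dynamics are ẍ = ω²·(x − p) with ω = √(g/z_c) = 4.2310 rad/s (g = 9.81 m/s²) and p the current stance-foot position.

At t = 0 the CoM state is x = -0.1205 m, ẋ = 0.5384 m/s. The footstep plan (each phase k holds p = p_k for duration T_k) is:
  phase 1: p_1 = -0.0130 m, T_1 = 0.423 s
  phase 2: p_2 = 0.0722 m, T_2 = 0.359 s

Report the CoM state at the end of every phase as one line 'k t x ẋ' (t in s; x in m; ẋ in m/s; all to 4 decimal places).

phase 1: p=-0.0130, T=0.423, ωT=1.789713, cosh=3.077371, sinh=2.910363; start (x,ẋ)=(-0.120500, 0.538400) → end (x,ẋ)=(0.026530, 0.333129)
phase 2: p=0.0722, T=0.359, ωT=1.518929, cosh=2.393139, sinh=2.174192; start (x,ẋ)=(0.026530, 0.333129) → end (x,ẋ)=(0.134091, 0.377104)

1 0.4230 0.0265 0.3331
2 0.7820 0.1341 0.3771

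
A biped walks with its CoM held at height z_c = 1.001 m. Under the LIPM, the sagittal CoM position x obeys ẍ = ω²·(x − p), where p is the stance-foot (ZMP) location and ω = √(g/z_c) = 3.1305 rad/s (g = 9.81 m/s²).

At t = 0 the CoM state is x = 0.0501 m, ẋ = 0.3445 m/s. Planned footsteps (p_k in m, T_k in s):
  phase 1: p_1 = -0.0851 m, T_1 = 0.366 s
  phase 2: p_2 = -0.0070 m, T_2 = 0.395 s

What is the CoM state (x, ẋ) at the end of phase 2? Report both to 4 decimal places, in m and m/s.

phase 1: p=-0.0851, T=0.366, ωT=1.145763, cosh=1.731411, sinh=1.413429; start (x,ẋ)=(0.050100, 0.344500) → end (x,ẋ)=(0.304529, 1.194696)
phase 2: p=-0.0070, T=0.395, ωT=1.236548, cosh=1.867044, sinh=1.576659; start (x,ẋ)=(0.304529, 1.194696) → end (x,ẋ)=(1.176341, 3.768176)

x = 1.1763, ẋ = 3.7682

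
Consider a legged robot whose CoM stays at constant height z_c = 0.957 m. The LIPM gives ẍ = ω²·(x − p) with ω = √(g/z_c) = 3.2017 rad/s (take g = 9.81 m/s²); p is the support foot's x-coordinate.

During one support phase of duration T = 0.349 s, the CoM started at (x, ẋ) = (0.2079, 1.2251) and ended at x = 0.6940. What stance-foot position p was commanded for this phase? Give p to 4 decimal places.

ωT = 3.2017·0.349 = 1.117393; cosh(ωT) = 1.692003, sinh(ωT) = 1.364872
x(T) = p + (x₀−p)·cosh(ωT) + (ẋ₀/ω)·sinh(ωT) ⇒ p·(1 − cosh) = x(T) − x₀·cosh − (ẋ₀/ω)·sinh
numerator   = 0.6940 − (0.2079)·1.692003 − (1.2251/3.2017)·1.364872 = -0.180023
denominator = 1 − 1.692003 = -0.692003
p = -0.180023 / -0.692003 = 0.2601

p = 0.2601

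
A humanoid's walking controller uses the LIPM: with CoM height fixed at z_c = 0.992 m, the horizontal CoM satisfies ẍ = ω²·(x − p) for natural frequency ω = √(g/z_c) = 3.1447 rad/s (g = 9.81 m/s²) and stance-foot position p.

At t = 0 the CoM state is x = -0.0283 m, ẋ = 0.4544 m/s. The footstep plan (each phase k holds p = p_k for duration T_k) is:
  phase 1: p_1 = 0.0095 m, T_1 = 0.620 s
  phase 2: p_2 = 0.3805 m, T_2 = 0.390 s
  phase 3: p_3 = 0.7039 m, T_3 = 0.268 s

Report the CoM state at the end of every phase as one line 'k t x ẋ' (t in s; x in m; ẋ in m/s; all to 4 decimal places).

1 0.6200 0.3714 1.2196
2 1.0100 0.9678 2.2131
3 1.2780 1.7331 3.8320

phase 1: p=0.0095, T=0.620, ωT=1.949714, cosh=3.584496, sinh=3.442181; start (x,ẋ)=(-0.028300, 0.454400) → end (x,ẋ)=(0.371391, 1.219624)
phase 2: p=0.3805, T=0.390, ωT=1.226433, cosh=1.851192, sinh=1.557855; start (x,ẋ)=(0.371391, 1.219624) → end (x,ẋ)=(0.967828, 2.213135)
phase 3: p=0.7039, T=0.268, ωT=0.842780, cosh=1.376663, sinh=0.946151; start (x,ẋ)=(0.967828, 2.213135) → end (x,ẋ)=(1.733110, 3.832025)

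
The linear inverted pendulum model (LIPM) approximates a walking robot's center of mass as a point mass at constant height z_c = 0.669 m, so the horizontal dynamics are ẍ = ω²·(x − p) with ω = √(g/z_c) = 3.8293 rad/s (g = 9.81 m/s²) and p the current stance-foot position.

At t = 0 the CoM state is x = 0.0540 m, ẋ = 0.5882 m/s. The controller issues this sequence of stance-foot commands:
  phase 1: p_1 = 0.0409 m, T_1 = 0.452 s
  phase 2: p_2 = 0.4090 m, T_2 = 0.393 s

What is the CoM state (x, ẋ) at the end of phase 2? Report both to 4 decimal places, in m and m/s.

x = 1.6557, ẋ = 5.1083

phase 1: p=0.0409, T=0.452, ωT=1.730844, cosh=2.911275, sinh=2.734140; start (x,ẋ)=(0.054000, 0.588200) → end (x,ẋ)=(0.499015, 1.849567)
phase 2: p=0.4090, T=0.393, ωT=1.504915, cosh=2.362903, sinh=2.140867; start (x,ẋ)=(0.499015, 1.849567) → end (x,ẋ)=(1.655745, 5.108296)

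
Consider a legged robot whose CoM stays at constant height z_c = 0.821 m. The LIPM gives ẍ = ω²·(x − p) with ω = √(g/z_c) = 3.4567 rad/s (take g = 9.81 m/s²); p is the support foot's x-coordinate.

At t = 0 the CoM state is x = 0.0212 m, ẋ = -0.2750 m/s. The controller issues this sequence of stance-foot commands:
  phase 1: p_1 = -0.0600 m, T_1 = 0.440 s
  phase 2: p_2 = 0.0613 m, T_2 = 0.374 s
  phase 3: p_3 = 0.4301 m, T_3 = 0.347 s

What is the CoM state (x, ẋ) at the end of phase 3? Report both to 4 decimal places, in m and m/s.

x = -0.9286, ẋ = -4.2879

phase 1: p=-0.0600, T=0.440, ωT=1.520948, cosh=2.397533, sinh=2.179029; start (x,ẋ)=(0.021200, -0.275000) → end (x,ẋ)=(-0.038674, -0.047703)
phase 2: p=0.0613, T=0.374, ωT=1.292806, cosh=1.958747, sinh=1.684247; start (x,ẋ)=(-0.038674, -0.047703) → end (x,ẋ)=(-0.157767, -0.675483)
phase 3: p=0.4301, T=0.347, ωT=1.199475, cosh=1.809863, sinh=1.508511; start (x,ẋ)=(-0.157767, -0.675483) → end (x,ẋ)=(-0.928641, -4.287947)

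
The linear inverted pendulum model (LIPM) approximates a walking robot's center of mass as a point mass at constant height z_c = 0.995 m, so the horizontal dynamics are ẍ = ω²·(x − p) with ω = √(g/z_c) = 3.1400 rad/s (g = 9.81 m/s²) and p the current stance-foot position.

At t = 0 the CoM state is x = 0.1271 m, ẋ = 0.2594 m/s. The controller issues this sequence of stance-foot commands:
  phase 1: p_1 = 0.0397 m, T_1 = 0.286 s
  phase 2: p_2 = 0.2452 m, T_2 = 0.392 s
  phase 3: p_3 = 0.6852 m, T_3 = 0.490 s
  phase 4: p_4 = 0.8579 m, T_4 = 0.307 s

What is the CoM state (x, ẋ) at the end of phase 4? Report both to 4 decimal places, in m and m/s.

phase 1: p=0.0397, T=0.286, ωT=0.898040, cosh=1.431077, sinh=1.023710; start (x,ẋ)=(0.127100, 0.259400) → end (x,ẋ)=(0.249346, 0.652164)
phase 2: p=0.2452, T=0.392, ωT=1.230880, cosh=1.858139, sinh=1.566103; start (x,ẋ)=(0.249346, 0.652164) → end (x,ẋ)=(0.578177, 1.232201)
phase 3: p=0.6852, T=0.490, ωT=1.538600, cosh=2.436373, sinh=2.221691; start (x,ẋ)=(0.578177, 1.232201) → end (x,ẋ)=(1.296290, 2.255499)
phase 4: p=0.8579, T=0.307, ωT=0.963980, cosh=1.501742, sinh=1.120370; start (x,ẋ)=(1.296290, 2.255499) → end (x,ẋ)=(2.321024, 4.929417)

x = 2.3210, ẋ = 4.9294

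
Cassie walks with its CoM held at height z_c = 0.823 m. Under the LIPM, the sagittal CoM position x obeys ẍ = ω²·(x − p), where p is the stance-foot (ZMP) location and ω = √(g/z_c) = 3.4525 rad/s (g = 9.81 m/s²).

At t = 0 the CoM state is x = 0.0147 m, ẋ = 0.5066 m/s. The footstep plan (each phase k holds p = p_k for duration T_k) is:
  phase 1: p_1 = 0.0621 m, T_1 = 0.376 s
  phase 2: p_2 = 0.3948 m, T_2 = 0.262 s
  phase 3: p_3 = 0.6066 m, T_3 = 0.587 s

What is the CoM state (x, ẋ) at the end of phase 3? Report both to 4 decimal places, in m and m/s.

x = 0.0704, ẋ = -1.6839

phase 1: p=0.0621, T=0.376, ωT=1.298140, cosh=1.967759, sinh=1.694719; start (x,ẋ)=(0.014700, 0.506600) → end (x,ẋ)=(0.217502, 0.719528)
phase 2: p=0.3948, T=0.262, ωT=0.904555, cosh=1.437777, sinh=1.033055; start (x,ẋ)=(0.217502, 0.719528) → end (x,ẋ)=(0.355181, 0.402165)
phase 3: p=0.6066, T=0.587, ωT=2.026617, cosh=3.860078, sinh=3.728297; start (x,ẋ)=(0.355181, 0.402165) → end (x,ẋ)=(0.070395, -1.683861)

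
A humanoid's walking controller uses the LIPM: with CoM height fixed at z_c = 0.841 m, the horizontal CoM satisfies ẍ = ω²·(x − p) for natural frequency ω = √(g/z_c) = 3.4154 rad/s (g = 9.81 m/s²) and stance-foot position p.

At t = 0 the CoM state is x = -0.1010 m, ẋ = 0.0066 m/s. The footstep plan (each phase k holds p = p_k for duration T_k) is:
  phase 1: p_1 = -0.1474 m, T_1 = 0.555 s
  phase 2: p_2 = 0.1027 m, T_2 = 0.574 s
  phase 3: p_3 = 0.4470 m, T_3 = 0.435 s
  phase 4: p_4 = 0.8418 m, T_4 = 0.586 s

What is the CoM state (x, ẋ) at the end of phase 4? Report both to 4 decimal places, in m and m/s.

phase 1: p=-0.1474, T=0.555, ωT=1.895547, cosh=3.403212, sinh=3.252976; start (x,ẋ)=(-0.101000, 0.006600) → end (x,ẋ)=(0.016795, 0.537975)
phase 2: p=0.1027, T=0.574, ωT=1.960440, cosh=3.621623, sinh=3.480826; start (x,ẋ)=(0.016795, 0.537975) → end (x,ẋ)=(0.339866, 0.927071)
phase 3: p=0.4470, T=0.435, ωT=1.485699, cosh=2.322198, sinh=2.095854; start (x,ẋ)=(0.339866, 0.927071) → end (x,ẋ)=(0.767109, 1.385957)
phase 4: p=0.8418, T=0.586, ωT=2.001424, cosh=3.767366, sinh=3.632223; start (x,ẋ)=(0.767109, 1.385957) → end (x,ẋ)=(2.034354, 4.294825)

x = 2.0344, ẋ = 4.2948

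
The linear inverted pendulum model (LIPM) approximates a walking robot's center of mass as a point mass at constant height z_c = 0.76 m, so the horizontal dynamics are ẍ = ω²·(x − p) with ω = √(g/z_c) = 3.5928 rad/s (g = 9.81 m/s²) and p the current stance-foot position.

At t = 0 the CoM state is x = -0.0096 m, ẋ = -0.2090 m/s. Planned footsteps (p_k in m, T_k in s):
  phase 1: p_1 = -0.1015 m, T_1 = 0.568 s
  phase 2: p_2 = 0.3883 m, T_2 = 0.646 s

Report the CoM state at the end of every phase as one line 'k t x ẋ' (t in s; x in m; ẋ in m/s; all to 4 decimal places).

phase 1: p=-0.1015, T=0.568, ωT=2.040710, cosh=3.913005, sinh=3.783069; start (x,ẋ)=(-0.009600, -0.209000) → end (x,ẋ)=(0.038037, 0.431269)
phase 2: p=0.3883, T=0.646, ωT=2.320949, cosh=5.141757, sinh=5.043577; start (x,ẋ)=(0.038037, 0.431269) → end (x,ẋ)=(-0.807252, -4.129483)

1 0.5680 0.0380 0.4313
2 1.2140 -0.8073 -4.1295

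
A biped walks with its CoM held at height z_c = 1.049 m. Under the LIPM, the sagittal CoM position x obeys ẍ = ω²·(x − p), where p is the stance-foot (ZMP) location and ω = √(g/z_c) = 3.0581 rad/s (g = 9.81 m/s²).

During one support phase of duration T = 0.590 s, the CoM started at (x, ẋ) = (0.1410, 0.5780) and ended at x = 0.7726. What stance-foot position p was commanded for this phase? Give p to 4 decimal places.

p = 0.1066

ωT = 3.0581·0.590 = 1.804279; cosh(ωT) = 3.120091, sinh(ωT) = 2.955498
x(T) = p + (x₀−p)·cosh(ωT) + (ẋ₀/ω)·sinh(ωT) ⇒ p·(1 − cosh) = x(T) − x₀·cosh − (ẋ₀/ω)·sinh
numerator   = 0.7726 − (0.1410)·3.120091 − (0.5780/3.0581)·2.955498 = -0.225940
denominator = 1 − 3.120091 = -2.120091
p = -0.225940 / -2.120091 = 0.1066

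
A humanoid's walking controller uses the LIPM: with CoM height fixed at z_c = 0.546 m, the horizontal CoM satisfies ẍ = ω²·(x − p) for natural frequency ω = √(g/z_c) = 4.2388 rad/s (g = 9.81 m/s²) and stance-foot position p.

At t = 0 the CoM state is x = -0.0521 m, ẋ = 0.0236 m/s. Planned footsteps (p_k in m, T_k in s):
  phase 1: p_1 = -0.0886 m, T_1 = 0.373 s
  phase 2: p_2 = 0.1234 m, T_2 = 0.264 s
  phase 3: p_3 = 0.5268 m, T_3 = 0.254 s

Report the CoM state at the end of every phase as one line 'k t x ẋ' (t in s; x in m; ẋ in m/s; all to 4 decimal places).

1 0.3730 0.0168 0.4198
2 0.6370 0.0783 0.0934
3 0.8910 -0.1792 -2.3131

phase 1: p=-0.0886, T=0.373, ωT=1.581072, cosh=2.532960, sinh=2.327205; start (x,ẋ)=(-0.052100, 0.023600) → end (x,ẋ)=(0.016810, 0.419834)
phase 2: p=0.1234, T=0.264, ωT=1.119043, cosh=1.694258, sinh=1.367666; start (x,ẋ)=(0.016810, 0.419834) → end (x,ẋ)=(0.078270, 0.093377)
phase 3: p=0.5268, T=0.254, ωT=1.076655, cosh=1.637790, sinh=1.297057; start (x,ẋ)=(0.078270, 0.093377) → end (x,ẋ)=(-0.179224, -2.313068)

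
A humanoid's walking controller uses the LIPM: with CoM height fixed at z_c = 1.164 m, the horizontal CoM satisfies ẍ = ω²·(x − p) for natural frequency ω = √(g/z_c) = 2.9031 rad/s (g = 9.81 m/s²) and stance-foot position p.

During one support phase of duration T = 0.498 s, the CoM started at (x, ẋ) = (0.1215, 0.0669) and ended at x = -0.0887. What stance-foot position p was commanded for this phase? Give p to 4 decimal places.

p = 0.3282

ωT = 2.9031·0.498 = 1.445744; cosh(ωT) = 2.240290, sinh(ωT) = 2.004719
x(T) = p + (x₀−p)·cosh(ωT) + (ẋ₀/ω)·sinh(ωT) ⇒ p·(1 − cosh) = x(T) − x₀·cosh − (ẋ₀/ω)·sinh
numerator   = -0.0887 − (0.1215)·2.240290 − (0.0669/2.9031)·2.004719 = -0.407093
denominator = 1 − 2.240290 = -1.240290
p = -0.407093 / -1.240290 = 0.3282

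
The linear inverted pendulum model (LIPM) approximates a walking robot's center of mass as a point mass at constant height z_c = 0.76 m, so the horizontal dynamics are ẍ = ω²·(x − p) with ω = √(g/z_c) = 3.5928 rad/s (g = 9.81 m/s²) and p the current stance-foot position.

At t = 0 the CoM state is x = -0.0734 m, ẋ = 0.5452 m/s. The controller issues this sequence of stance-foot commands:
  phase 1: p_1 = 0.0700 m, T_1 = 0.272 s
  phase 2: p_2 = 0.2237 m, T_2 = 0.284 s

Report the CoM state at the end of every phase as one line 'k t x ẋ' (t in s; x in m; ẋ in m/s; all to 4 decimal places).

phase 1: p=0.0700, T=0.272, ωT=0.977242, cosh=1.516732, sinh=1.140384; start (x,ẋ)=(-0.073400, 0.545200) → end (x,ẋ)=(0.025552, 0.239388)
phase 2: p=0.2237, T=0.284, ωT=1.020355, cosh=1.567323, sinh=1.206857; start (x,ẋ)=(0.025552, 0.239388) → end (x,ẋ)=(-0.006450, -0.483972)

1 0.2720 0.0256 0.2394
2 0.5560 -0.0064 -0.4840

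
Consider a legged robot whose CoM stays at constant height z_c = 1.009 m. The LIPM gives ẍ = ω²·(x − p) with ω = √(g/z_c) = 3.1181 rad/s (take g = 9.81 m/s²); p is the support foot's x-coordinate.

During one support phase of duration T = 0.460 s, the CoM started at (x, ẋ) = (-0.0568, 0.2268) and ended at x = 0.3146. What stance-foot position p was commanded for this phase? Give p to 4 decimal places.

p = -0.2436

ωT = 3.1181·0.460 = 1.434326; cosh(ωT) = 2.217546, sinh(ωT) = 1.979270
x(T) = p + (x₀−p)·cosh(ωT) + (ẋ₀/ω)·sinh(ωT) ⇒ p·(1 − cosh) = x(T) − x₀·cosh − (ẋ₀/ω)·sinh
numerator   = 0.3146 − (-0.0568)·2.217546 − (0.2268/3.1181)·1.979270 = 0.296591
denominator = 1 − 2.217546 = -1.217546
p = 0.296591 / -1.217546 = -0.2436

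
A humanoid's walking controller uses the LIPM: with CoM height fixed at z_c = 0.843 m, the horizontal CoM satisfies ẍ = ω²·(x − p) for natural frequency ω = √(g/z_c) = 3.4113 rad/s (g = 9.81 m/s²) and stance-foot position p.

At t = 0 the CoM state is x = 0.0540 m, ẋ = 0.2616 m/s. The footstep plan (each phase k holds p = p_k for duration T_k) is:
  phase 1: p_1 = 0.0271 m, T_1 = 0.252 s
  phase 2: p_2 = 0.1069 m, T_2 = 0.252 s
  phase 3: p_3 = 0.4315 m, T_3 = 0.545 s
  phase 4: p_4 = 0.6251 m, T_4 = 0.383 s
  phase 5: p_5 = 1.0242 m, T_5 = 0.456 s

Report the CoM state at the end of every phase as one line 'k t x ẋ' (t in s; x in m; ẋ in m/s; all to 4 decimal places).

1 0.2520 0.1389 0.4533
2 0.5040 0.2803 0.7373
3 1.0490 0.6114 0.8087
4 1.4320 1.0036 1.5227
5 1.8880 1.9834 3.6084

phase 1: p=0.0271, T=0.252, ωT=0.859648, cosh=1.392820, sinh=0.969508; start (x,ẋ)=(0.054000, 0.261600) → end (x,ẋ)=(0.138915, 0.453328)
phase 2: p=0.1069, T=0.252, ωT=0.859648, cosh=1.392820, sinh=0.969508; start (x,ẋ)=(0.138915, 0.453328) → end (x,ẋ)=(0.280329, 0.737286)
phase 3: p=0.4315, T=0.545, ωT=1.859159, cosh=3.287069, sinh=3.131265; start (x,ẋ)=(0.280329, 0.737286) → end (x,ẋ)=(0.611352, 0.808747)
phase 4: p=0.6251, T=0.383, ωT=1.306528, cosh=1.982043, sinh=1.711285; start (x,ẋ)=(0.611352, 0.808747) → end (x,ẋ)=(1.003560, 1.522714)
phase 5: p=1.0242, T=0.456, ωT=1.555553, cosh=2.474389, sinh=2.263316; start (x,ẋ)=(1.003560, 1.522714) → end (x,ẋ)=(1.983413, 3.608426)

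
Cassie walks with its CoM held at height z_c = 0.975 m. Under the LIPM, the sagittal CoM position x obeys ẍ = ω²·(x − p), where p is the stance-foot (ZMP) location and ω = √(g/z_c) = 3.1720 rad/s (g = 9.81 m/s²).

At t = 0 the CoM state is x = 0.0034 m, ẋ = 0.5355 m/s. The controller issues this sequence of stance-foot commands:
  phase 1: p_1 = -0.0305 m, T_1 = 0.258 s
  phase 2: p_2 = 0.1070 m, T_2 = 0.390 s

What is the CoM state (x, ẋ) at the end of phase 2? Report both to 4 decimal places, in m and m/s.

phase 1: p=-0.0305, T=0.258, ωT=0.818376, cosh=1.353982, sinh=0.912834; start (x,ẋ)=(0.003400, 0.535500) → end (x,ẋ)=(0.169505, 0.823215)
phase 2: p=0.1070, T=0.390, ωT=1.237080, cosh=1.867884, sinh=1.577654; start (x,ẋ)=(0.169505, 0.823215) → end (x,ẋ)=(0.633194, 1.850467)

x = 0.6332, ẋ = 1.8505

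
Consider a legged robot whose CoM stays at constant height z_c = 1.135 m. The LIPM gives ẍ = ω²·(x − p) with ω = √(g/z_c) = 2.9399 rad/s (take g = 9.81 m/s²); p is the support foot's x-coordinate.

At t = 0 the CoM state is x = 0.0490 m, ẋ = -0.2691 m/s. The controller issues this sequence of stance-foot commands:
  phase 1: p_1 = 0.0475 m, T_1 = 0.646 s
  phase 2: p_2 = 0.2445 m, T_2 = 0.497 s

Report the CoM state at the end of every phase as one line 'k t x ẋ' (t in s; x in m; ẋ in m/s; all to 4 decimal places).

phase 1: p=0.0475, T=0.646, ωT=1.899175, cosh=3.415038, sinh=3.265346; start (x,ẋ)=(0.049000, -0.269100) → end (x,ẋ)=(-0.246267, -0.904587)
phase 2: p=0.2445, T=0.497, ωT=1.461130, cosh=2.271402, sinh=2.039428; start (x,ẋ)=(-0.246267, -0.904587) → end (x,ẋ)=(-1.497746, -4.997177)

1 0.6460 -0.2463 -0.9046
2 1.1430 -1.4977 -4.9972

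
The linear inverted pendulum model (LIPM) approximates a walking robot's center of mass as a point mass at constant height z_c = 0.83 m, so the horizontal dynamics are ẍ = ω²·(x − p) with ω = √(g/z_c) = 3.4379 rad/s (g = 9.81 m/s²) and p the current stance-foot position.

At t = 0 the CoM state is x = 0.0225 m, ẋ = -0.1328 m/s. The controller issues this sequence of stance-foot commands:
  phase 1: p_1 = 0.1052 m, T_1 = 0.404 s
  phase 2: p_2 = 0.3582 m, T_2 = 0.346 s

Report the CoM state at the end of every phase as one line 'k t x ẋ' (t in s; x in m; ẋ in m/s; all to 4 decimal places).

1 0.4040 -0.1436 -0.8175
2 0.7500 -0.8969 -4.0387

phase 1: p=0.1052, T=0.404, ωT=1.388912, cosh=2.129915, sinh=1.880568; start (x,ẋ)=(0.022500, -0.132800) → end (x,ẋ)=(-0.143587, -0.817525)
phase 2: p=0.3582, T=0.346, ωT=1.189513, cosh=1.794926, sinh=1.490556; start (x,ẋ)=(-0.143587, -0.817525) → end (x,ẋ)=(-0.896921, -4.038746)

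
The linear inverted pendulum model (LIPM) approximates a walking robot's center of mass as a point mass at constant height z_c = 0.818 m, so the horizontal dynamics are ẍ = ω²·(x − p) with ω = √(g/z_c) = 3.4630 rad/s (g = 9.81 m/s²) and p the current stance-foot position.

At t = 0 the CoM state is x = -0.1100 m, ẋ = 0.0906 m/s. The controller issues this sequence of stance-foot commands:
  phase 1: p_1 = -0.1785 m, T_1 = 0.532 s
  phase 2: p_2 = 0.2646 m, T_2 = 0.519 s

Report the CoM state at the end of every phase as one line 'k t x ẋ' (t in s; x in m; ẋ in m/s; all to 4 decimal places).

1 0.5320 0.1236 1.0228
2 1.0510 0.6940 1.7374

phase 1: p=-0.1785, T=0.532, ωT=1.842316, cosh=3.234794, sinh=3.076344; start (x,ẋ)=(-0.110000, 0.090600) → end (x,ẋ)=(0.123568, 1.022829)
phase 2: p=0.2646, T=0.519, ωT=1.797297, cosh=3.099532, sinh=2.933786; start (x,ẋ)=(0.123568, 1.022829) → end (x,ẋ)=(0.693986, 1.737443)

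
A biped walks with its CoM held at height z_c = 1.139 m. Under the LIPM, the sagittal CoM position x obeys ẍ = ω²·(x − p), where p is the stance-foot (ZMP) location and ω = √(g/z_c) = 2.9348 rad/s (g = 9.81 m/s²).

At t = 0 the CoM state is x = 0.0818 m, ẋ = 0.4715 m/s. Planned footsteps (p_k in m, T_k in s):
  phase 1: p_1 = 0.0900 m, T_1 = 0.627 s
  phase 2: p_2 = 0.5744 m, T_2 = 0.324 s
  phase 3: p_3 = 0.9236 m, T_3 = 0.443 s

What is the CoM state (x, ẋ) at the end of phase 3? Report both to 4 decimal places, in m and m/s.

phase 1: p=0.0900, T=0.627, ωT=1.840120, cosh=3.228045, sinh=3.069246; start (x,ẋ)=(0.081800, 0.471500) → end (x,ẋ)=(0.556630, 1.448161)
phase 2: p=0.5744, T=0.324, ωT=0.950875, cosh=1.487188, sinh=1.100785; start (x,ẋ)=(0.556630, 1.448161) → end (x,ẋ)=(1.091149, 2.096280)
phase 3: p=0.9236, T=0.443, ωT=1.300116, cosh=1.971112, sinh=1.698612; start (x,ẋ)=(1.091149, 2.096280) → end (x,ẋ)=(2.467149, 4.967249)

x = 2.4671, ẋ = 4.9672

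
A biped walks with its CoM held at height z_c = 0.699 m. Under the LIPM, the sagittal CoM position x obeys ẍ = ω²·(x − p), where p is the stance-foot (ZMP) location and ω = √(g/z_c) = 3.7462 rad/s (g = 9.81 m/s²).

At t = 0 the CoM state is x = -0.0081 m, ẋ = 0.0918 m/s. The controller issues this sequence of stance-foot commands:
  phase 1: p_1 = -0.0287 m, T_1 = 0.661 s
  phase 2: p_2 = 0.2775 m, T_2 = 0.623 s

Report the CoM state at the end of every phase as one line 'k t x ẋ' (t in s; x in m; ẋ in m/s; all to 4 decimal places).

phase 1: p=-0.0287, T=0.661, ωT=2.476238, cosh=5.990243, sinh=5.906185; start (x,ẋ)=(-0.008100, 0.091800) → end (x,ẋ)=(0.239429, 1.005695)
phase 2: p=0.2775, T=0.623, ωT=2.333883, cosh=5.207421, sinh=5.110503; start (x,ẋ)=(0.239429, 1.005695) → end (x,ẋ)=(1.451200, 4.508210)

1 0.6610 0.2394 1.0057
2 1.2840 1.4512 4.5082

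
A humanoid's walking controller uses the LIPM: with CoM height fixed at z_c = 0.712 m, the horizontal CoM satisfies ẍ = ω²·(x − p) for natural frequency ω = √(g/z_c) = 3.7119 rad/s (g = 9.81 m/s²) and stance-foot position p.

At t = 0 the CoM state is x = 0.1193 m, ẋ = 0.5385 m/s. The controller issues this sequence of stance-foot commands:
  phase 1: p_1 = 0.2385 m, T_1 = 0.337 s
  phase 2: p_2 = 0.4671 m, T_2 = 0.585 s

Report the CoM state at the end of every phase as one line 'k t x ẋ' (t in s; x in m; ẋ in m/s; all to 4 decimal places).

1 0.3370 0.2459 0.3082
2 0.9220 -0.1564 -2.1855

phase 1: p=0.2385, T=0.337, ωT=1.250910, cosh=1.889883, sinh=1.603639; start (x,ẋ)=(0.119300, 0.538500) → end (x,ẋ)=(0.245872, 0.308158)
phase 2: p=0.4671, T=0.585, ωT=2.171461, cosh=4.442552, sinh=4.328541; start (x,ẋ)=(0.245872, 0.308158) → end (x,ẋ)=(-0.156365, -2.185483)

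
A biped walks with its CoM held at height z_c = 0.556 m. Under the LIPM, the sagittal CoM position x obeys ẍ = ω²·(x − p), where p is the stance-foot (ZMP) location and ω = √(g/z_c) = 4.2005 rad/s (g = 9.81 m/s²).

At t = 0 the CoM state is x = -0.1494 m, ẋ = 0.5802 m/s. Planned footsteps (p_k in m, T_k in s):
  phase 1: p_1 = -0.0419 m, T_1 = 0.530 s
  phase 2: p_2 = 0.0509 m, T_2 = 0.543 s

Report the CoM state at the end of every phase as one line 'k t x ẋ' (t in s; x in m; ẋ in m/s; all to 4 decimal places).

1 0.5300 0.0867 0.6516
2 1.0730 0.9791 3.9501

phase 1: p=-0.0419, T=0.530, ωT=2.226265, cosh=4.686563, sinh=4.578633; start (x,ẋ)=(-0.149400, 0.580200) → end (x,ẋ)=(0.086725, 0.651645)
phase 2: p=0.0509, T=0.543, ωT=2.280871, cosh=4.943700, sinh=4.841505; start (x,ẋ)=(0.086725, 0.651645) → end (x,ẋ)=(0.979093, 3.950093)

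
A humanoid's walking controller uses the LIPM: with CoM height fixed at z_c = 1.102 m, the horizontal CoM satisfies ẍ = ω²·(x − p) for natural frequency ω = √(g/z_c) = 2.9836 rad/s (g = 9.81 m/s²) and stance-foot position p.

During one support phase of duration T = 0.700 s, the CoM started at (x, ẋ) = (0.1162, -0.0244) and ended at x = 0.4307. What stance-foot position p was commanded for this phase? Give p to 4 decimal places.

ωT = 2.9836·0.700 = 2.088520; cosh(ωT) = 4.098414, sinh(ωT) = 3.974544
x(T) = p + (x₀−p)·cosh(ωT) + (ẋ₀/ω)·sinh(ωT) ⇒ p·(1 − cosh) = x(T) − x₀·cosh − (ẋ₀/ω)·sinh
numerator   = 0.4307 − (0.1162)·4.098414 − (-0.0244/2.9836)·3.974544 = -0.013032
denominator = 1 − 4.098414 = -3.098414
p = -0.013032 / -3.098414 = 0.0042

p = 0.0042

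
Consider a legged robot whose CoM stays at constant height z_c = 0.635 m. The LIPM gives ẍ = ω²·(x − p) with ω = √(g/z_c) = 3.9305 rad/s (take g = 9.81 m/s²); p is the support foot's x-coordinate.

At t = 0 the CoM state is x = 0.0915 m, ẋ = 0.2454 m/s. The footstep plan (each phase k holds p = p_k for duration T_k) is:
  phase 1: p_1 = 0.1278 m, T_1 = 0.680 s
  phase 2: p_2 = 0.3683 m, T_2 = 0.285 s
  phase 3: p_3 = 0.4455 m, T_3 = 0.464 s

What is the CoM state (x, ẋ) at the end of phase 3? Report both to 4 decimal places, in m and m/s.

x = 1.5032, ẋ = 4.2576

phase 1: p=0.1278, T=0.680, ωT=2.672740, cosh=7.274326, sinh=7.205263; start (x,ẋ)=(0.091500, 0.245400) → end (x,ẋ)=(0.313601, 0.757093)
phase 2: p=0.3683, T=0.285, ωT=1.120192, cosh=1.695831, sinh=1.369614; start (x,ẋ)=(0.313601, 0.757093) → end (x,ẋ)=(0.539355, 0.989443)
phase 3: p=0.4455, T=0.464, ωT=1.823752, cosh=3.178239, sinh=3.016820; start (x,ẋ)=(0.539355, 0.989443) → end (x,ẋ)=(1.503232, 4.257585)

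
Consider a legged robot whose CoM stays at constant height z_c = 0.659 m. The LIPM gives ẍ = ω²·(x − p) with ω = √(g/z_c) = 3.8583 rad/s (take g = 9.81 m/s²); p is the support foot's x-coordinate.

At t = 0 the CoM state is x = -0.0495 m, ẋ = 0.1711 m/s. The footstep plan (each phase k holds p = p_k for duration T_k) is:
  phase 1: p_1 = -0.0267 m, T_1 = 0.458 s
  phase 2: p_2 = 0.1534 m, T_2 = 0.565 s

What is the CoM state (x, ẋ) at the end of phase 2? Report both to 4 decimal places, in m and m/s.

x = -0.0961, ẋ = -0.8793

phase 1: p=-0.0267, T=0.458, ωT=1.767101, cosh=3.012344, sinh=2.841517; start (x,ẋ)=(-0.049500, 0.171100) → end (x,ẋ)=(0.030628, 0.265446)
phase 2: p=0.1534, T=0.565, ωT=2.179939, cosh=4.479410, sinh=4.366361; start (x,ẋ)=(0.030628, 0.265446) → end (x,ẋ)=(-0.096145, -0.879260)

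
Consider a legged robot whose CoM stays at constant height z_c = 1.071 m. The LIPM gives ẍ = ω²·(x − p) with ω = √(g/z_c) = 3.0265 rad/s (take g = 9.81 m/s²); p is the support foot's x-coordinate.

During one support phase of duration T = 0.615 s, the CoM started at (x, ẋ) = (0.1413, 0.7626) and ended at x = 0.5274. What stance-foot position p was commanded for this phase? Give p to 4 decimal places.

ωT = 3.0265·0.615 = 1.861298; cosh(ωT) = 3.293774, sinh(ωT) = 3.138303
x(T) = p + (x₀−p)·cosh(ωT) + (ẋ₀/ω)·sinh(ωT) ⇒ p·(1 − cosh) = x(T) − x₀·cosh − (ẋ₀/ω)·sinh
numerator   = 0.5274 − (0.1413)·3.293774 − (0.7626/3.0265)·3.138303 = -0.728782
denominator = 1 − 3.293774 = -2.293774
p = -0.728782 / -2.293774 = 0.3177

p = 0.3177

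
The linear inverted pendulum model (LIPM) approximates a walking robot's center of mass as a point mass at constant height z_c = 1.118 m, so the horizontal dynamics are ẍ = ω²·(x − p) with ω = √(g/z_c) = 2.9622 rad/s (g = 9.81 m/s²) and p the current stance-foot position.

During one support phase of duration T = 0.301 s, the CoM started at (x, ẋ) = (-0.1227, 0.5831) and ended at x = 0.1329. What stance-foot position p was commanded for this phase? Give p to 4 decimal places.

p = -0.2543

ωT = 2.9622·0.301 = 0.891622; cosh(ωT) = 1.424537, sinh(ωT) = 1.014546
x(T) = p + (x₀−p)·cosh(ωT) + (ẋ₀/ω)·sinh(ωT) ⇒ p·(1 − cosh) = x(T) − x₀·cosh − (ẋ₀/ω)·sinh
numerator   = 0.1329 − (-0.1227)·1.424537 − (0.5831/2.9622)·1.014546 = 0.107980
denominator = 1 − 1.424537 = -0.424537
p = 0.107980 / -0.424537 = -0.2543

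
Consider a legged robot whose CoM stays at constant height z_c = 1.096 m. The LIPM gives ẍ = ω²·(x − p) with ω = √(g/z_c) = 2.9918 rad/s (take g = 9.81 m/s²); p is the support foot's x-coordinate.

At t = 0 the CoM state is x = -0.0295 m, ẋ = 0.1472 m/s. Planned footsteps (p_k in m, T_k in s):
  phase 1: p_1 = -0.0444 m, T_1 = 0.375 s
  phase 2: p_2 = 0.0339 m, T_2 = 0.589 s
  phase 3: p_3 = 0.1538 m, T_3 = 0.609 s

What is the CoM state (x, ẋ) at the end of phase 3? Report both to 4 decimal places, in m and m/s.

phase 1: p=-0.0444, T=0.375, ωT=1.121925, cosh=1.698206, sinh=1.372554; start (x,ẋ)=(-0.029500, 0.147200) → end (x,ẋ)=(0.048434, 0.311161)
phase 2: p=0.0339, T=0.589, ωT=1.762170, cosh=2.998369, sinh=2.826697; start (x,ẋ)=(0.048434, 0.311161) → end (x,ẋ)=(0.371470, 1.055893)
phase 3: p=0.1538, T=0.609, ωT=1.822006, cosh=3.172977, sinh=3.011276; start (x,ẋ)=(0.371470, 1.055893) → end (x,ẋ)=(1.907228, 5.311340)

x = 1.9072, ẋ = 5.3113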